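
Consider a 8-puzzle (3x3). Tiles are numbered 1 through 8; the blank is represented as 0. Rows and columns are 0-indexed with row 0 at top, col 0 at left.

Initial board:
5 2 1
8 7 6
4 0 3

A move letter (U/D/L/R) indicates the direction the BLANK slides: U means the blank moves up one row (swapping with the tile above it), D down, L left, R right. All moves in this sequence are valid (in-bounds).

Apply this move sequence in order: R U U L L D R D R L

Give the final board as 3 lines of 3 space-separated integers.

After move 1 (R):
5 2 1
8 7 6
4 3 0

After move 2 (U):
5 2 1
8 7 0
4 3 6

After move 3 (U):
5 2 0
8 7 1
4 3 6

After move 4 (L):
5 0 2
8 7 1
4 3 6

After move 5 (L):
0 5 2
8 7 1
4 3 6

After move 6 (D):
8 5 2
0 7 1
4 3 6

After move 7 (R):
8 5 2
7 0 1
4 3 6

After move 8 (D):
8 5 2
7 3 1
4 0 6

After move 9 (R):
8 5 2
7 3 1
4 6 0

After move 10 (L):
8 5 2
7 3 1
4 0 6

Answer: 8 5 2
7 3 1
4 0 6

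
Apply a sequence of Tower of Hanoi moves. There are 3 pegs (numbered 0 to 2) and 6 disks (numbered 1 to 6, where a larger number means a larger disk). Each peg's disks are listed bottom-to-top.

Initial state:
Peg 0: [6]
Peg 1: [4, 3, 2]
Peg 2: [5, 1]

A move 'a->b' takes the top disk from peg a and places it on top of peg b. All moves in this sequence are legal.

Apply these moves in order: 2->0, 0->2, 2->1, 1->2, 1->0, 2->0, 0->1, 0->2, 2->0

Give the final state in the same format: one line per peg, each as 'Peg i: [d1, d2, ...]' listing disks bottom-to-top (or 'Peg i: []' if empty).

Answer: Peg 0: [6, 2]
Peg 1: [4, 3, 1]
Peg 2: [5]

Derivation:
After move 1 (2->0):
Peg 0: [6, 1]
Peg 1: [4, 3, 2]
Peg 2: [5]

After move 2 (0->2):
Peg 0: [6]
Peg 1: [4, 3, 2]
Peg 2: [5, 1]

After move 3 (2->1):
Peg 0: [6]
Peg 1: [4, 3, 2, 1]
Peg 2: [5]

After move 4 (1->2):
Peg 0: [6]
Peg 1: [4, 3, 2]
Peg 2: [5, 1]

After move 5 (1->0):
Peg 0: [6, 2]
Peg 1: [4, 3]
Peg 2: [5, 1]

After move 6 (2->0):
Peg 0: [6, 2, 1]
Peg 1: [4, 3]
Peg 2: [5]

After move 7 (0->1):
Peg 0: [6, 2]
Peg 1: [4, 3, 1]
Peg 2: [5]

After move 8 (0->2):
Peg 0: [6]
Peg 1: [4, 3, 1]
Peg 2: [5, 2]

After move 9 (2->0):
Peg 0: [6, 2]
Peg 1: [4, 3, 1]
Peg 2: [5]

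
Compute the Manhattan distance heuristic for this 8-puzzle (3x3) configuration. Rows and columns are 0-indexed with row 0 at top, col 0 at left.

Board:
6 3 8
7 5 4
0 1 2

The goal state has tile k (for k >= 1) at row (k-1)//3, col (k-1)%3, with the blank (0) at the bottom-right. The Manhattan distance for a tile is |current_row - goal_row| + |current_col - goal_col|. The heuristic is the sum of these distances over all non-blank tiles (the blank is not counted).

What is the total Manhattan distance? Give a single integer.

Answer: 16

Derivation:
Tile 6: at (0,0), goal (1,2), distance |0-1|+|0-2| = 3
Tile 3: at (0,1), goal (0,2), distance |0-0|+|1-2| = 1
Tile 8: at (0,2), goal (2,1), distance |0-2|+|2-1| = 3
Tile 7: at (1,0), goal (2,0), distance |1-2|+|0-0| = 1
Tile 5: at (1,1), goal (1,1), distance |1-1|+|1-1| = 0
Tile 4: at (1,2), goal (1,0), distance |1-1|+|2-0| = 2
Tile 1: at (2,1), goal (0,0), distance |2-0|+|1-0| = 3
Tile 2: at (2,2), goal (0,1), distance |2-0|+|2-1| = 3
Sum: 3 + 1 + 3 + 1 + 0 + 2 + 3 + 3 = 16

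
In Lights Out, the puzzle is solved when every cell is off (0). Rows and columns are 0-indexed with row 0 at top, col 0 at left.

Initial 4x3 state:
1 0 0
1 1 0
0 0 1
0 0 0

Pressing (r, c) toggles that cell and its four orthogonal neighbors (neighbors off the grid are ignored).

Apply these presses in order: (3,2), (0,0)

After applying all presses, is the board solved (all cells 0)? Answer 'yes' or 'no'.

Answer: no

Derivation:
After press 1 at (3,2):
1 0 0
1 1 0
0 0 0
0 1 1

After press 2 at (0,0):
0 1 0
0 1 0
0 0 0
0 1 1

Lights still on: 4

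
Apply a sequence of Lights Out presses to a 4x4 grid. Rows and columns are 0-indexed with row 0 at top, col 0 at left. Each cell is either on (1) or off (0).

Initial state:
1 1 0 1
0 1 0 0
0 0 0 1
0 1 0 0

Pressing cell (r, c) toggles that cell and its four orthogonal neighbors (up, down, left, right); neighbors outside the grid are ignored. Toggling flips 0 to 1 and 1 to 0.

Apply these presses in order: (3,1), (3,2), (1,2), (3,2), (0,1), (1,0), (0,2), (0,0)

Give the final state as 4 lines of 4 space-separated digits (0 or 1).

After press 1 at (3,1):
1 1 0 1
0 1 0 0
0 1 0 1
1 0 1 0

After press 2 at (3,2):
1 1 0 1
0 1 0 0
0 1 1 1
1 1 0 1

After press 3 at (1,2):
1 1 1 1
0 0 1 1
0 1 0 1
1 1 0 1

After press 4 at (3,2):
1 1 1 1
0 0 1 1
0 1 1 1
1 0 1 0

After press 5 at (0,1):
0 0 0 1
0 1 1 1
0 1 1 1
1 0 1 0

After press 6 at (1,0):
1 0 0 1
1 0 1 1
1 1 1 1
1 0 1 0

After press 7 at (0,2):
1 1 1 0
1 0 0 1
1 1 1 1
1 0 1 0

After press 8 at (0,0):
0 0 1 0
0 0 0 1
1 1 1 1
1 0 1 0

Answer: 0 0 1 0
0 0 0 1
1 1 1 1
1 0 1 0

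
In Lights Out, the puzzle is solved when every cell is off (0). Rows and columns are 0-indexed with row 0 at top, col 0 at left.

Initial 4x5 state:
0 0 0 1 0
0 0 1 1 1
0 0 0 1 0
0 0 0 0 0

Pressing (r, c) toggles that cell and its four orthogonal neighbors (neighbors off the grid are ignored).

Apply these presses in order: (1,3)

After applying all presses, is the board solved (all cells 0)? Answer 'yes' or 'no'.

After press 1 at (1,3):
0 0 0 0 0
0 0 0 0 0
0 0 0 0 0
0 0 0 0 0

Lights still on: 0

Answer: yes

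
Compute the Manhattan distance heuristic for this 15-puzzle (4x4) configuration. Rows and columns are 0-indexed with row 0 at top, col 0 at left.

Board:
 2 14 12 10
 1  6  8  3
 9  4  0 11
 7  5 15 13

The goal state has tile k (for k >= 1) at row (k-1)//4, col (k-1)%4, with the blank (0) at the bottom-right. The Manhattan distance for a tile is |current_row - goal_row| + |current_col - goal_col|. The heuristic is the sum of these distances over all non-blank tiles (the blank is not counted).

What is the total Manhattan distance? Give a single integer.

Answer: 30

Derivation:
Tile 2: at (0,0), goal (0,1), distance |0-0|+|0-1| = 1
Tile 14: at (0,1), goal (3,1), distance |0-3|+|1-1| = 3
Tile 12: at (0,2), goal (2,3), distance |0-2|+|2-3| = 3
Tile 10: at (0,3), goal (2,1), distance |0-2|+|3-1| = 4
Tile 1: at (1,0), goal (0,0), distance |1-0|+|0-0| = 1
Tile 6: at (1,1), goal (1,1), distance |1-1|+|1-1| = 0
Tile 8: at (1,2), goal (1,3), distance |1-1|+|2-3| = 1
Tile 3: at (1,3), goal (0,2), distance |1-0|+|3-2| = 2
Tile 9: at (2,0), goal (2,0), distance |2-2|+|0-0| = 0
Tile 4: at (2,1), goal (0,3), distance |2-0|+|1-3| = 4
Tile 11: at (2,3), goal (2,2), distance |2-2|+|3-2| = 1
Tile 7: at (3,0), goal (1,2), distance |3-1|+|0-2| = 4
Tile 5: at (3,1), goal (1,0), distance |3-1|+|1-0| = 3
Tile 15: at (3,2), goal (3,2), distance |3-3|+|2-2| = 0
Tile 13: at (3,3), goal (3,0), distance |3-3|+|3-0| = 3
Sum: 1 + 3 + 3 + 4 + 1 + 0 + 1 + 2 + 0 + 4 + 1 + 4 + 3 + 0 + 3 = 30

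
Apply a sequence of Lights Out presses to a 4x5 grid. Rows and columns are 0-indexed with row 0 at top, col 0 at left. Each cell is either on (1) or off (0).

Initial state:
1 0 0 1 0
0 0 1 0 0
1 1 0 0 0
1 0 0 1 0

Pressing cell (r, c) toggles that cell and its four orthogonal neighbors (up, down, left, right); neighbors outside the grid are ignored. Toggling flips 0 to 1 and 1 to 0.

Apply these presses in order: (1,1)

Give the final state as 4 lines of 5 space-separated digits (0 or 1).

Answer: 1 1 0 1 0
1 1 0 0 0
1 0 0 0 0
1 0 0 1 0

Derivation:
After press 1 at (1,1):
1 1 0 1 0
1 1 0 0 0
1 0 0 0 0
1 0 0 1 0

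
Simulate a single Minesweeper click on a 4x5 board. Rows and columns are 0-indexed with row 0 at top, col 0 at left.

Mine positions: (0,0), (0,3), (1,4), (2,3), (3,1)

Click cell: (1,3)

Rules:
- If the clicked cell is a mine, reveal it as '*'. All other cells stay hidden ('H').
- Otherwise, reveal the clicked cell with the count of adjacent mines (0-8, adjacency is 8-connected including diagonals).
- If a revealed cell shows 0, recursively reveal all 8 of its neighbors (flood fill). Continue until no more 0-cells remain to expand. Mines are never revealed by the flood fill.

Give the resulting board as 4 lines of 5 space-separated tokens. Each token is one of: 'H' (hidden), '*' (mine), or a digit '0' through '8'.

H H H H H
H H H 3 H
H H H H H
H H H H H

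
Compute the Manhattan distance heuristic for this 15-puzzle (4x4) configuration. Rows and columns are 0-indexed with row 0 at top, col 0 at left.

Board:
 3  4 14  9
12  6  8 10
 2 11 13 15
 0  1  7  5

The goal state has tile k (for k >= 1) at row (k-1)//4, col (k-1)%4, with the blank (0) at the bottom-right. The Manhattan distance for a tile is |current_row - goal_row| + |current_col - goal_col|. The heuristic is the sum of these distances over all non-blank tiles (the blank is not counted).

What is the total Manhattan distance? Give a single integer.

Tile 3: at (0,0), goal (0,2), distance |0-0|+|0-2| = 2
Tile 4: at (0,1), goal (0,3), distance |0-0|+|1-3| = 2
Tile 14: at (0,2), goal (3,1), distance |0-3|+|2-1| = 4
Tile 9: at (0,3), goal (2,0), distance |0-2|+|3-0| = 5
Tile 12: at (1,0), goal (2,3), distance |1-2|+|0-3| = 4
Tile 6: at (1,1), goal (1,1), distance |1-1|+|1-1| = 0
Tile 8: at (1,2), goal (1,3), distance |1-1|+|2-3| = 1
Tile 10: at (1,3), goal (2,1), distance |1-2|+|3-1| = 3
Tile 2: at (2,0), goal (0,1), distance |2-0|+|0-1| = 3
Tile 11: at (2,1), goal (2,2), distance |2-2|+|1-2| = 1
Tile 13: at (2,2), goal (3,0), distance |2-3|+|2-0| = 3
Tile 15: at (2,3), goal (3,2), distance |2-3|+|3-2| = 2
Tile 1: at (3,1), goal (0,0), distance |3-0|+|1-0| = 4
Tile 7: at (3,2), goal (1,2), distance |3-1|+|2-2| = 2
Tile 5: at (3,3), goal (1,0), distance |3-1|+|3-0| = 5
Sum: 2 + 2 + 4 + 5 + 4 + 0 + 1 + 3 + 3 + 1 + 3 + 2 + 4 + 2 + 5 = 41

Answer: 41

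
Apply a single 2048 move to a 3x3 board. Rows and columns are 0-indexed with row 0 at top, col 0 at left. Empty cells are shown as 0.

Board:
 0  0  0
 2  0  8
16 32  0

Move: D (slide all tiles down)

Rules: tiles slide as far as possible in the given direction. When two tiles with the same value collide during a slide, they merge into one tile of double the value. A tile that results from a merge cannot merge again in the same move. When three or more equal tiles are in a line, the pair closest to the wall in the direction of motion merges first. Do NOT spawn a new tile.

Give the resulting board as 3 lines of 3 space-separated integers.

Slide down:
col 0: [0, 2, 16] -> [0, 2, 16]
col 1: [0, 0, 32] -> [0, 0, 32]
col 2: [0, 8, 0] -> [0, 0, 8]

Answer:  0  0  0
 2  0  0
16 32  8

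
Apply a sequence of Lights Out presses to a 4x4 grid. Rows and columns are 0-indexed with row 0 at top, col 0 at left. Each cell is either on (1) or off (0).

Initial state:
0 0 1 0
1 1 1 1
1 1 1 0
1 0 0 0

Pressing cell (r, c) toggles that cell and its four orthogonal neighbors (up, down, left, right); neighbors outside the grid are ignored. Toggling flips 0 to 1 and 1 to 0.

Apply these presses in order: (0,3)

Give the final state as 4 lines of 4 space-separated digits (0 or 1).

Answer: 0 0 0 1
1 1 1 0
1 1 1 0
1 0 0 0

Derivation:
After press 1 at (0,3):
0 0 0 1
1 1 1 0
1 1 1 0
1 0 0 0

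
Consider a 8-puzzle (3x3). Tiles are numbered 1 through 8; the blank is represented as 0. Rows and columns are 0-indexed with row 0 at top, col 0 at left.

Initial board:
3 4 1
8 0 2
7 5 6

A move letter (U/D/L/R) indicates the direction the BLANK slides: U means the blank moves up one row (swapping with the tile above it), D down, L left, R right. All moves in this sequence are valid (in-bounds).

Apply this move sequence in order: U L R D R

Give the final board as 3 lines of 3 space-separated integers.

Answer: 3 4 1
8 2 0
7 5 6

Derivation:
After move 1 (U):
3 0 1
8 4 2
7 5 6

After move 2 (L):
0 3 1
8 4 2
7 5 6

After move 3 (R):
3 0 1
8 4 2
7 5 6

After move 4 (D):
3 4 1
8 0 2
7 5 6

After move 5 (R):
3 4 1
8 2 0
7 5 6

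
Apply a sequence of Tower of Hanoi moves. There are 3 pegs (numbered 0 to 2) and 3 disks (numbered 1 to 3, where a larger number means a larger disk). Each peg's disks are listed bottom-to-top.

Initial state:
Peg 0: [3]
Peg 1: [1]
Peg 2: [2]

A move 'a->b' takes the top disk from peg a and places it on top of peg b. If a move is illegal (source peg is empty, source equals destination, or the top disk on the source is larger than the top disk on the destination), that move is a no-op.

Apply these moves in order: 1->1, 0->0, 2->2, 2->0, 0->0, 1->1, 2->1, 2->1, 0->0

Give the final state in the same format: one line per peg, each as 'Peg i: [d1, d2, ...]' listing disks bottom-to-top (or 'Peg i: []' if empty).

After move 1 (1->1):
Peg 0: [3]
Peg 1: [1]
Peg 2: [2]

After move 2 (0->0):
Peg 0: [3]
Peg 1: [1]
Peg 2: [2]

After move 3 (2->2):
Peg 0: [3]
Peg 1: [1]
Peg 2: [2]

After move 4 (2->0):
Peg 0: [3, 2]
Peg 1: [1]
Peg 2: []

After move 5 (0->0):
Peg 0: [3, 2]
Peg 1: [1]
Peg 2: []

After move 6 (1->1):
Peg 0: [3, 2]
Peg 1: [1]
Peg 2: []

After move 7 (2->1):
Peg 0: [3, 2]
Peg 1: [1]
Peg 2: []

After move 8 (2->1):
Peg 0: [3, 2]
Peg 1: [1]
Peg 2: []

After move 9 (0->0):
Peg 0: [3, 2]
Peg 1: [1]
Peg 2: []

Answer: Peg 0: [3, 2]
Peg 1: [1]
Peg 2: []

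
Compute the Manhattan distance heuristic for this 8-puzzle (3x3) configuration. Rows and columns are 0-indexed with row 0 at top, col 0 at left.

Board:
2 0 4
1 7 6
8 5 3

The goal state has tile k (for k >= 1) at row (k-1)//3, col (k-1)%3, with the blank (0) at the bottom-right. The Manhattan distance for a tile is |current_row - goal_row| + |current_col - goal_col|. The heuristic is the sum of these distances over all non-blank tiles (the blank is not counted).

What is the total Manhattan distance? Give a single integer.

Tile 2: (0,0)->(0,1) = 1
Tile 4: (0,2)->(1,0) = 3
Tile 1: (1,0)->(0,0) = 1
Tile 7: (1,1)->(2,0) = 2
Tile 6: (1,2)->(1,2) = 0
Tile 8: (2,0)->(2,1) = 1
Tile 5: (2,1)->(1,1) = 1
Tile 3: (2,2)->(0,2) = 2
Sum: 1 + 3 + 1 + 2 + 0 + 1 + 1 + 2 = 11

Answer: 11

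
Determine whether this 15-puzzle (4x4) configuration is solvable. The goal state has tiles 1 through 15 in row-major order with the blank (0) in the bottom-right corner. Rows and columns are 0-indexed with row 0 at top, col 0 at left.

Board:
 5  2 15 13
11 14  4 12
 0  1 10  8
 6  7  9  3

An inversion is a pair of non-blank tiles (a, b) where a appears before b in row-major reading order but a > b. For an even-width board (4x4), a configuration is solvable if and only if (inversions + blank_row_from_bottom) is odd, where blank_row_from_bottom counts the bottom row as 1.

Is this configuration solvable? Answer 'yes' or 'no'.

Answer: no

Derivation:
Inversions: 64
Blank is in row 2 (0-indexed from top), which is row 2 counting from the bottom (bottom = 1).
64 + 2 = 66, which is even, so the puzzle is not solvable.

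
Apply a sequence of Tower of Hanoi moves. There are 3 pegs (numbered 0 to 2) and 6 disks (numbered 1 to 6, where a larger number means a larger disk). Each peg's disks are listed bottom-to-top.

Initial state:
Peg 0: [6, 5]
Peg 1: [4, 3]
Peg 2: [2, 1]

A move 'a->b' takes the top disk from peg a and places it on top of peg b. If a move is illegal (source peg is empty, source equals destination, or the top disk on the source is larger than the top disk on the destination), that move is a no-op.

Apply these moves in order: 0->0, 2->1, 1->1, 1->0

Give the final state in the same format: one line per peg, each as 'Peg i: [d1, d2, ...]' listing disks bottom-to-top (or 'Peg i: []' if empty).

Answer: Peg 0: [6, 5, 1]
Peg 1: [4, 3]
Peg 2: [2]

Derivation:
After move 1 (0->0):
Peg 0: [6, 5]
Peg 1: [4, 3]
Peg 2: [2, 1]

After move 2 (2->1):
Peg 0: [6, 5]
Peg 1: [4, 3, 1]
Peg 2: [2]

After move 3 (1->1):
Peg 0: [6, 5]
Peg 1: [4, 3, 1]
Peg 2: [2]

After move 4 (1->0):
Peg 0: [6, 5, 1]
Peg 1: [4, 3]
Peg 2: [2]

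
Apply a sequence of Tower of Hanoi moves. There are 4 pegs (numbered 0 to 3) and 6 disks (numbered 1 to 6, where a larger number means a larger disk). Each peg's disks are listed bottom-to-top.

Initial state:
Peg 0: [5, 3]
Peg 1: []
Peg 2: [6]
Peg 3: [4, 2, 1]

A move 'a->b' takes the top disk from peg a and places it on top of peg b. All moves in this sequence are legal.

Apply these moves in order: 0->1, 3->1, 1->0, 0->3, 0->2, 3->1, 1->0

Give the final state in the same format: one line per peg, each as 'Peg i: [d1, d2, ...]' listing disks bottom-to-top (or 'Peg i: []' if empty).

Answer: Peg 0: [1]
Peg 1: [3]
Peg 2: [6, 5]
Peg 3: [4, 2]

Derivation:
After move 1 (0->1):
Peg 0: [5]
Peg 1: [3]
Peg 2: [6]
Peg 3: [4, 2, 1]

After move 2 (3->1):
Peg 0: [5]
Peg 1: [3, 1]
Peg 2: [6]
Peg 3: [4, 2]

After move 3 (1->0):
Peg 0: [5, 1]
Peg 1: [3]
Peg 2: [6]
Peg 3: [4, 2]

After move 4 (0->3):
Peg 0: [5]
Peg 1: [3]
Peg 2: [6]
Peg 3: [4, 2, 1]

After move 5 (0->2):
Peg 0: []
Peg 1: [3]
Peg 2: [6, 5]
Peg 3: [4, 2, 1]

After move 6 (3->1):
Peg 0: []
Peg 1: [3, 1]
Peg 2: [6, 5]
Peg 3: [4, 2]

After move 7 (1->0):
Peg 0: [1]
Peg 1: [3]
Peg 2: [6, 5]
Peg 3: [4, 2]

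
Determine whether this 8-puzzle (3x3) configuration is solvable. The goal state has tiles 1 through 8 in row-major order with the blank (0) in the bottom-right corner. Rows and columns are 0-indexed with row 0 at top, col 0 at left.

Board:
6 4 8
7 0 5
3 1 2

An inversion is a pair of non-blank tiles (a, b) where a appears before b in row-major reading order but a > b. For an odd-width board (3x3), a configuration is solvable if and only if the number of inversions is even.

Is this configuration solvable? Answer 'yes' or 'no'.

Inversions (pairs i<j in row-major order where tile[i] > tile[j] > 0): 22
22 is even, so the puzzle is solvable.

Answer: yes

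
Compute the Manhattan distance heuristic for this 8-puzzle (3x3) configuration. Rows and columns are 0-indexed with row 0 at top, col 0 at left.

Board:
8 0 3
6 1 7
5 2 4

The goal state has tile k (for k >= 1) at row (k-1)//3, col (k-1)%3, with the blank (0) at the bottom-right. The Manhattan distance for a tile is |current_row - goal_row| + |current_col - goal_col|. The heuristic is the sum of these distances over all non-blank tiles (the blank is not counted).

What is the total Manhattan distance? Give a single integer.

Answer: 17

Derivation:
Tile 8: at (0,0), goal (2,1), distance |0-2|+|0-1| = 3
Tile 3: at (0,2), goal (0,2), distance |0-0|+|2-2| = 0
Tile 6: at (1,0), goal (1,2), distance |1-1|+|0-2| = 2
Tile 1: at (1,1), goal (0,0), distance |1-0|+|1-0| = 2
Tile 7: at (1,2), goal (2,0), distance |1-2|+|2-0| = 3
Tile 5: at (2,0), goal (1,1), distance |2-1|+|0-1| = 2
Tile 2: at (2,1), goal (0,1), distance |2-0|+|1-1| = 2
Tile 4: at (2,2), goal (1,0), distance |2-1|+|2-0| = 3
Sum: 3 + 0 + 2 + 2 + 3 + 2 + 2 + 3 = 17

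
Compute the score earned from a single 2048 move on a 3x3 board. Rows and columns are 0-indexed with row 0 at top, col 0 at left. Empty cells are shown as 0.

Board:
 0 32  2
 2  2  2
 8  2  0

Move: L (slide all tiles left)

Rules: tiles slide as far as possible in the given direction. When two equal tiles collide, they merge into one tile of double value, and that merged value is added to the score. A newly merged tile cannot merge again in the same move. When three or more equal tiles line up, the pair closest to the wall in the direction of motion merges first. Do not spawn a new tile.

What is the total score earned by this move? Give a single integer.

Answer: 4

Derivation:
Slide left:
row 0: [0, 32, 2] -> [32, 2, 0]  score +0 (running 0)
row 1: [2, 2, 2] -> [4, 2, 0]  score +4 (running 4)
row 2: [8, 2, 0] -> [8, 2, 0]  score +0 (running 4)
Board after move:
32  2  0
 4  2  0
 8  2  0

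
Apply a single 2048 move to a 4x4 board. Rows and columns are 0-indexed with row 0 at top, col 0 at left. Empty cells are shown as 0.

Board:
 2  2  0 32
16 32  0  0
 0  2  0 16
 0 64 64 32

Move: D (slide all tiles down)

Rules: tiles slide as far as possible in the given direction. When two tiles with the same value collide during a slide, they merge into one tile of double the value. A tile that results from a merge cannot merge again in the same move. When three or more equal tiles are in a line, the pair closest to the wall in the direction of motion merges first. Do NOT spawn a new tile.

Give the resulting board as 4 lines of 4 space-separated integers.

Slide down:
col 0: [2, 16, 0, 0] -> [0, 0, 2, 16]
col 1: [2, 32, 2, 64] -> [2, 32, 2, 64]
col 2: [0, 0, 0, 64] -> [0, 0, 0, 64]
col 3: [32, 0, 16, 32] -> [0, 32, 16, 32]

Answer:  0  2  0  0
 0 32  0 32
 2  2  0 16
16 64 64 32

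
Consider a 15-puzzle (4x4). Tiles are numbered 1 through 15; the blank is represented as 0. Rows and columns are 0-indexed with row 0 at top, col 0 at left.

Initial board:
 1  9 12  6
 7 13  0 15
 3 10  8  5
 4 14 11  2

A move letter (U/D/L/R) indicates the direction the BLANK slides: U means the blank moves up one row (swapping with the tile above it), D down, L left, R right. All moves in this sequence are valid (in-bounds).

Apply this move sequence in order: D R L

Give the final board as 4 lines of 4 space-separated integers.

Answer:  1  9 12  6
 7 13  8 15
 3 10  0  5
 4 14 11  2

Derivation:
After move 1 (D):
 1  9 12  6
 7 13  8 15
 3 10  0  5
 4 14 11  2

After move 2 (R):
 1  9 12  6
 7 13  8 15
 3 10  5  0
 4 14 11  2

After move 3 (L):
 1  9 12  6
 7 13  8 15
 3 10  0  5
 4 14 11  2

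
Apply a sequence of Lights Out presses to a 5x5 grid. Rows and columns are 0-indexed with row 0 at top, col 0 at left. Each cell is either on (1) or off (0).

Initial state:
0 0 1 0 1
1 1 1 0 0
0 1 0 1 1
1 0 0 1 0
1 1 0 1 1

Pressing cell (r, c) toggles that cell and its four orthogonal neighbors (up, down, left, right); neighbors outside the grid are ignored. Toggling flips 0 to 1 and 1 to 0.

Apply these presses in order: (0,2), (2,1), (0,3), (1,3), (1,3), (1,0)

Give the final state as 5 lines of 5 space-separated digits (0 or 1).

After press 1 at (0,2):
0 1 0 1 1
1 1 0 0 0
0 1 0 1 1
1 0 0 1 0
1 1 0 1 1

After press 2 at (2,1):
0 1 0 1 1
1 0 0 0 0
1 0 1 1 1
1 1 0 1 0
1 1 0 1 1

After press 3 at (0,3):
0 1 1 0 0
1 0 0 1 0
1 0 1 1 1
1 1 0 1 0
1 1 0 1 1

After press 4 at (1,3):
0 1 1 1 0
1 0 1 0 1
1 0 1 0 1
1 1 0 1 0
1 1 0 1 1

After press 5 at (1,3):
0 1 1 0 0
1 0 0 1 0
1 0 1 1 1
1 1 0 1 0
1 1 0 1 1

After press 6 at (1,0):
1 1 1 0 0
0 1 0 1 0
0 0 1 1 1
1 1 0 1 0
1 1 0 1 1

Answer: 1 1 1 0 0
0 1 0 1 0
0 0 1 1 1
1 1 0 1 0
1 1 0 1 1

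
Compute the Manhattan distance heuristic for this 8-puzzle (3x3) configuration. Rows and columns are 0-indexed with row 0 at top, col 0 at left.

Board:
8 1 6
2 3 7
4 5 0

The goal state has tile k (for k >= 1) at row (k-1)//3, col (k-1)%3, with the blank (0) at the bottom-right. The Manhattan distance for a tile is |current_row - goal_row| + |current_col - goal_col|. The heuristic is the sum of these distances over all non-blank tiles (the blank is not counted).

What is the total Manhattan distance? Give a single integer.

Tile 8: at (0,0), goal (2,1), distance |0-2|+|0-1| = 3
Tile 1: at (0,1), goal (0,0), distance |0-0|+|1-0| = 1
Tile 6: at (0,2), goal (1,2), distance |0-1|+|2-2| = 1
Tile 2: at (1,0), goal (0,1), distance |1-0|+|0-1| = 2
Tile 3: at (1,1), goal (0,2), distance |1-0|+|1-2| = 2
Tile 7: at (1,2), goal (2,0), distance |1-2|+|2-0| = 3
Tile 4: at (2,0), goal (1,0), distance |2-1|+|0-0| = 1
Tile 5: at (2,1), goal (1,1), distance |2-1|+|1-1| = 1
Sum: 3 + 1 + 1 + 2 + 2 + 3 + 1 + 1 = 14

Answer: 14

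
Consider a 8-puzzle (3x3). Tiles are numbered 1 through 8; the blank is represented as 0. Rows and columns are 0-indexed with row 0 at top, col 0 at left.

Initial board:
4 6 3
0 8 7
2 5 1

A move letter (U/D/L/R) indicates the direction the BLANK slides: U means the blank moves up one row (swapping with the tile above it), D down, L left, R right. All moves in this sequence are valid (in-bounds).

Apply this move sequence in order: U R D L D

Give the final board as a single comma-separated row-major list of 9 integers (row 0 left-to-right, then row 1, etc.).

Answer: 6, 8, 3, 2, 4, 7, 0, 5, 1

Derivation:
After move 1 (U):
0 6 3
4 8 7
2 5 1

After move 2 (R):
6 0 3
4 8 7
2 5 1

After move 3 (D):
6 8 3
4 0 7
2 5 1

After move 4 (L):
6 8 3
0 4 7
2 5 1

After move 5 (D):
6 8 3
2 4 7
0 5 1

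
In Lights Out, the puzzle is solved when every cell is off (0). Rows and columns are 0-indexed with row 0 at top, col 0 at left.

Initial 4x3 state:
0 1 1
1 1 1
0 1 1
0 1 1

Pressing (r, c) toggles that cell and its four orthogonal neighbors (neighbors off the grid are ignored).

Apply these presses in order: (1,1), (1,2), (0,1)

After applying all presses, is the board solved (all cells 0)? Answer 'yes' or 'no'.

Answer: no

Derivation:
After press 1 at (1,1):
0 0 1
0 0 0
0 0 1
0 1 1

After press 2 at (1,2):
0 0 0
0 1 1
0 0 0
0 1 1

After press 3 at (0,1):
1 1 1
0 0 1
0 0 0
0 1 1

Lights still on: 6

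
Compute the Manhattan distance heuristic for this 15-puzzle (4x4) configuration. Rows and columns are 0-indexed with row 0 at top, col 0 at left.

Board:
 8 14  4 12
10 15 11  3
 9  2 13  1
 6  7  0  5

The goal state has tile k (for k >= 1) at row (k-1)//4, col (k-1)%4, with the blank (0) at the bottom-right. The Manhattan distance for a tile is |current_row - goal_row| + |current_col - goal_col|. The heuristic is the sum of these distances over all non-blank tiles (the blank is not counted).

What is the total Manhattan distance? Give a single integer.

Tile 8: (0,0)->(1,3) = 4
Tile 14: (0,1)->(3,1) = 3
Tile 4: (0,2)->(0,3) = 1
Tile 12: (0,3)->(2,3) = 2
Tile 10: (1,0)->(2,1) = 2
Tile 15: (1,1)->(3,2) = 3
Tile 11: (1,2)->(2,2) = 1
Tile 3: (1,3)->(0,2) = 2
Tile 9: (2,0)->(2,0) = 0
Tile 2: (2,1)->(0,1) = 2
Tile 13: (2,2)->(3,0) = 3
Tile 1: (2,3)->(0,0) = 5
Tile 6: (3,0)->(1,1) = 3
Tile 7: (3,1)->(1,2) = 3
Tile 5: (3,3)->(1,0) = 5
Sum: 4 + 3 + 1 + 2 + 2 + 3 + 1 + 2 + 0 + 2 + 3 + 5 + 3 + 3 + 5 = 39

Answer: 39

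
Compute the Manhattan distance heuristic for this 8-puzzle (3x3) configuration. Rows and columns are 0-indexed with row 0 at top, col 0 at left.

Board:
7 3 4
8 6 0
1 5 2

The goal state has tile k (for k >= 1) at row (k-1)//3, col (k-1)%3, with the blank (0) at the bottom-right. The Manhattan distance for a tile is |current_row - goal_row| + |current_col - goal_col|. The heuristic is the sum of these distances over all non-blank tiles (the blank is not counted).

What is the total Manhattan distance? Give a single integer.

Answer: 15

Derivation:
Tile 7: at (0,0), goal (2,0), distance |0-2|+|0-0| = 2
Tile 3: at (0,1), goal (0,2), distance |0-0|+|1-2| = 1
Tile 4: at (0,2), goal (1,0), distance |0-1|+|2-0| = 3
Tile 8: at (1,0), goal (2,1), distance |1-2|+|0-1| = 2
Tile 6: at (1,1), goal (1,2), distance |1-1|+|1-2| = 1
Tile 1: at (2,0), goal (0,0), distance |2-0|+|0-0| = 2
Tile 5: at (2,1), goal (1,1), distance |2-1|+|1-1| = 1
Tile 2: at (2,2), goal (0,1), distance |2-0|+|2-1| = 3
Sum: 2 + 1 + 3 + 2 + 1 + 2 + 1 + 3 = 15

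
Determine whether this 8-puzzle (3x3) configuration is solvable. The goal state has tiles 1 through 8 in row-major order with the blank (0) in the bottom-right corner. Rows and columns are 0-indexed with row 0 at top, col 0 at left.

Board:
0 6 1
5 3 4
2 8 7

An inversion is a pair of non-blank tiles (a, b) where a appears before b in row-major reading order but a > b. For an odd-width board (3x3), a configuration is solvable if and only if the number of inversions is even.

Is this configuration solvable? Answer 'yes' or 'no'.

Inversions (pairs i<j in row-major order where tile[i] > tile[j] > 0): 11
11 is odd, so the puzzle is not solvable.

Answer: no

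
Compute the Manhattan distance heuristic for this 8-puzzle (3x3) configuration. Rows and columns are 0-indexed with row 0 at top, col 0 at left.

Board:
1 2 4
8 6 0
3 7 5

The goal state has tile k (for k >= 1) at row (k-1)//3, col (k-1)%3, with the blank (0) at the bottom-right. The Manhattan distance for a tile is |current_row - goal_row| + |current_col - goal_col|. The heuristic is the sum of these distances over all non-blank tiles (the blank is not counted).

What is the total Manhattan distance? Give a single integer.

Answer: 13

Derivation:
Tile 1: (0,0)->(0,0) = 0
Tile 2: (0,1)->(0,1) = 0
Tile 4: (0,2)->(1,0) = 3
Tile 8: (1,0)->(2,1) = 2
Tile 6: (1,1)->(1,2) = 1
Tile 3: (2,0)->(0,2) = 4
Tile 7: (2,1)->(2,0) = 1
Tile 5: (2,2)->(1,1) = 2
Sum: 0 + 0 + 3 + 2 + 1 + 4 + 1 + 2 = 13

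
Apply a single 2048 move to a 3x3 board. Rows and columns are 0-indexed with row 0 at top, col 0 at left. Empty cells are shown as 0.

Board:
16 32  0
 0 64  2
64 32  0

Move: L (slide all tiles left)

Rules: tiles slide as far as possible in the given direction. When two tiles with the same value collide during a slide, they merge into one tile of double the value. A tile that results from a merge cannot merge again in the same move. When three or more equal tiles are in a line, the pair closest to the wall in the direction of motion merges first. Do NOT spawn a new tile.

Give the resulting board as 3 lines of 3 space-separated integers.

Answer: 16 32  0
64  2  0
64 32  0

Derivation:
Slide left:
row 0: [16, 32, 0] -> [16, 32, 0]
row 1: [0, 64, 2] -> [64, 2, 0]
row 2: [64, 32, 0] -> [64, 32, 0]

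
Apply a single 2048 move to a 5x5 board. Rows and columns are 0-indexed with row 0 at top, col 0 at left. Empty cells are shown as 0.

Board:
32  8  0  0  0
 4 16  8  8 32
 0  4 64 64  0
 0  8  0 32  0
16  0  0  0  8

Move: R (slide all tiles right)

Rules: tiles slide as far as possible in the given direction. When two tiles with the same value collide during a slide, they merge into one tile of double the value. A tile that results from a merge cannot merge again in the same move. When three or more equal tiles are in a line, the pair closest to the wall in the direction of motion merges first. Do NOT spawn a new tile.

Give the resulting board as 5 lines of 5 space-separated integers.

Answer:   0   0   0  32   8
  0   4  16  16  32
  0   0   0   4 128
  0   0   0   8  32
  0   0   0  16   8

Derivation:
Slide right:
row 0: [32, 8, 0, 0, 0] -> [0, 0, 0, 32, 8]
row 1: [4, 16, 8, 8, 32] -> [0, 4, 16, 16, 32]
row 2: [0, 4, 64, 64, 0] -> [0, 0, 0, 4, 128]
row 3: [0, 8, 0, 32, 0] -> [0, 0, 0, 8, 32]
row 4: [16, 0, 0, 0, 8] -> [0, 0, 0, 16, 8]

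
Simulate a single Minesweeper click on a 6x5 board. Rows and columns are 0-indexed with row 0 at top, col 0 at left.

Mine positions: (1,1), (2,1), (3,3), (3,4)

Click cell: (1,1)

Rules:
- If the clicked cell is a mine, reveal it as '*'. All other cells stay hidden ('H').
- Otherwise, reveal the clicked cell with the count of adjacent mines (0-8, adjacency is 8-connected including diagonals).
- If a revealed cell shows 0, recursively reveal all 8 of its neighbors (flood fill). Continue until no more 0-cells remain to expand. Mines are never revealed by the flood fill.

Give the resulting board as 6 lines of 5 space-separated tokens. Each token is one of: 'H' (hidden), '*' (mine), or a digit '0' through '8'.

H H H H H
H * H H H
H H H H H
H H H H H
H H H H H
H H H H H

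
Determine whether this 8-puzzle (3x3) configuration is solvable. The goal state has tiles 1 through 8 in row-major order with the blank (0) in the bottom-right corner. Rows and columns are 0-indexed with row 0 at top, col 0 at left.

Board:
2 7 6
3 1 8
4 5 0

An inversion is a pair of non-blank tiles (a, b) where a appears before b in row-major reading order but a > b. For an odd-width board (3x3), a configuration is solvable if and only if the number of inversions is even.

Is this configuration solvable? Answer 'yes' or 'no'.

Answer: no

Derivation:
Inversions (pairs i<j in row-major order where tile[i] > tile[j] > 0): 13
13 is odd, so the puzzle is not solvable.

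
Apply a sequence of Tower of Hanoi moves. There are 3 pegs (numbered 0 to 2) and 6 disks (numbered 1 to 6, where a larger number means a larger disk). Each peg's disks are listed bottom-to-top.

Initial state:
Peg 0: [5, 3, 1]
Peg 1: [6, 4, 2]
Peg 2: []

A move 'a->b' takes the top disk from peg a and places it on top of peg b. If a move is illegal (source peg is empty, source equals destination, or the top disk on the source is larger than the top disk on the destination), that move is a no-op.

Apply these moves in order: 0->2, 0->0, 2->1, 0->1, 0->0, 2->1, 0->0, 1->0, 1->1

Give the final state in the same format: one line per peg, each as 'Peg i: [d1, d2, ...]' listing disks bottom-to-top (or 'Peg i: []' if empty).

Answer: Peg 0: [5, 3, 1]
Peg 1: [6, 4, 2]
Peg 2: []

Derivation:
After move 1 (0->2):
Peg 0: [5, 3]
Peg 1: [6, 4, 2]
Peg 2: [1]

After move 2 (0->0):
Peg 0: [5, 3]
Peg 1: [6, 4, 2]
Peg 2: [1]

After move 3 (2->1):
Peg 0: [5, 3]
Peg 1: [6, 4, 2, 1]
Peg 2: []

After move 4 (0->1):
Peg 0: [5, 3]
Peg 1: [6, 4, 2, 1]
Peg 2: []

After move 5 (0->0):
Peg 0: [5, 3]
Peg 1: [6, 4, 2, 1]
Peg 2: []

After move 6 (2->1):
Peg 0: [5, 3]
Peg 1: [6, 4, 2, 1]
Peg 2: []

After move 7 (0->0):
Peg 0: [5, 3]
Peg 1: [6, 4, 2, 1]
Peg 2: []

After move 8 (1->0):
Peg 0: [5, 3, 1]
Peg 1: [6, 4, 2]
Peg 2: []

After move 9 (1->1):
Peg 0: [5, 3, 1]
Peg 1: [6, 4, 2]
Peg 2: []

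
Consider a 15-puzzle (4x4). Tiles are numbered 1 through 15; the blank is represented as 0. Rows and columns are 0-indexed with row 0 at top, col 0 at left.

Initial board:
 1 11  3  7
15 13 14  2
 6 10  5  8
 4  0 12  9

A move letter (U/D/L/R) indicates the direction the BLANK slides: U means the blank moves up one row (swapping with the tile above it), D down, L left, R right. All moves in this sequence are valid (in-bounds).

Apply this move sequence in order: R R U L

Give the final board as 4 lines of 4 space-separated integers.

Answer:  1 11  3  7
15 13 14  2
 6 10  0  5
 4 12  9  8

Derivation:
After move 1 (R):
 1 11  3  7
15 13 14  2
 6 10  5  8
 4 12  0  9

After move 2 (R):
 1 11  3  7
15 13 14  2
 6 10  5  8
 4 12  9  0

After move 3 (U):
 1 11  3  7
15 13 14  2
 6 10  5  0
 4 12  9  8

After move 4 (L):
 1 11  3  7
15 13 14  2
 6 10  0  5
 4 12  9  8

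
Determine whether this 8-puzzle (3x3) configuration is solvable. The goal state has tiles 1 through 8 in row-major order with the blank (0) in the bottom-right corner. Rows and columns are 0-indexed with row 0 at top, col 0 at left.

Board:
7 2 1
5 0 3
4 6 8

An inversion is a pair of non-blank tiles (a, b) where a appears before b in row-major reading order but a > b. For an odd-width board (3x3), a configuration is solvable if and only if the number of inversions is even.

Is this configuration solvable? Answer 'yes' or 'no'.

Answer: no

Derivation:
Inversions (pairs i<j in row-major order where tile[i] > tile[j] > 0): 9
9 is odd, so the puzzle is not solvable.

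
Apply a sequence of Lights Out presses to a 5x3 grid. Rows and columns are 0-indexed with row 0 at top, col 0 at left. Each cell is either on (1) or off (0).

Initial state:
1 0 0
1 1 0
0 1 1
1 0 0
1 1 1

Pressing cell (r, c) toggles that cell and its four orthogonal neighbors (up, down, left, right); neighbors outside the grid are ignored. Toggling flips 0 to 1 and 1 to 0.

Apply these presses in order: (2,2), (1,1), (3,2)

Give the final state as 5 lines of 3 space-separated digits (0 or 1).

Answer: 1 1 0
0 0 0
0 1 1
1 1 0
1 1 0

Derivation:
After press 1 at (2,2):
1 0 0
1 1 1
0 0 0
1 0 1
1 1 1

After press 2 at (1,1):
1 1 0
0 0 0
0 1 0
1 0 1
1 1 1

After press 3 at (3,2):
1 1 0
0 0 0
0 1 1
1 1 0
1 1 0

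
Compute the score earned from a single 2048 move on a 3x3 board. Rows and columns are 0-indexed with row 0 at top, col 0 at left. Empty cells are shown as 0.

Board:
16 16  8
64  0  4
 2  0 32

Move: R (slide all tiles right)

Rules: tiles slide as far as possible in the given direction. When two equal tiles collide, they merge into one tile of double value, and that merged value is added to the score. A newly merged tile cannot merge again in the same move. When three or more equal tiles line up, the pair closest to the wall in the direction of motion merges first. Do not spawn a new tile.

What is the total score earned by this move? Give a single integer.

Answer: 32

Derivation:
Slide right:
row 0: [16, 16, 8] -> [0, 32, 8]  score +32 (running 32)
row 1: [64, 0, 4] -> [0, 64, 4]  score +0 (running 32)
row 2: [2, 0, 32] -> [0, 2, 32]  score +0 (running 32)
Board after move:
 0 32  8
 0 64  4
 0  2 32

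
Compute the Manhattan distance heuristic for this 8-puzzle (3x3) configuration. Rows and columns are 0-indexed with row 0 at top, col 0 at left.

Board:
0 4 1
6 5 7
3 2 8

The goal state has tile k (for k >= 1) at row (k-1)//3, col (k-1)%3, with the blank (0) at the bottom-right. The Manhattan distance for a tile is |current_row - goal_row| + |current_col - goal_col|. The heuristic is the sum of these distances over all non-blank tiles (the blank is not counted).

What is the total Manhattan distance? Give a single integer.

Answer: 16

Derivation:
Tile 4: at (0,1), goal (1,0), distance |0-1|+|1-0| = 2
Tile 1: at (0,2), goal (0,0), distance |0-0|+|2-0| = 2
Tile 6: at (1,0), goal (1,2), distance |1-1|+|0-2| = 2
Tile 5: at (1,1), goal (1,1), distance |1-1|+|1-1| = 0
Tile 7: at (1,2), goal (2,0), distance |1-2|+|2-0| = 3
Tile 3: at (2,0), goal (0,2), distance |2-0|+|0-2| = 4
Tile 2: at (2,1), goal (0,1), distance |2-0|+|1-1| = 2
Tile 8: at (2,2), goal (2,1), distance |2-2|+|2-1| = 1
Sum: 2 + 2 + 2 + 0 + 3 + 4 + 2 + 1 = 16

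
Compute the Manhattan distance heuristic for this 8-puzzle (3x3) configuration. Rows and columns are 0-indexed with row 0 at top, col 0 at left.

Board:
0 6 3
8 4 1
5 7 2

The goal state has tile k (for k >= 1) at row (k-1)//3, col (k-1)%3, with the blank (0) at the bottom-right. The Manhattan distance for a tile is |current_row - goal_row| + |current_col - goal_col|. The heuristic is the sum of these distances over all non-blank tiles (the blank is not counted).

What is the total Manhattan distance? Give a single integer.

Answer: 14

Derivation:
Tile 6: (0,1)->(1,2) = 2
Tile 3: (0,2)->(0,2) = 0
Tile 8: (1,0)->(2,1) = 2
Tile 4: (1,1)->(1,0) = 1
Tile 1: (1,2)->(0,0) = 3
Tile 5: (2,0)->(1,1) = 2
Tile 7: (2,1)->(2,0) = 1
Tile 2: (2,2)->(0,1) = 3
Sum: 2 + 0 + 2 + 1 + 3 + 2 + 1 + 3 = 14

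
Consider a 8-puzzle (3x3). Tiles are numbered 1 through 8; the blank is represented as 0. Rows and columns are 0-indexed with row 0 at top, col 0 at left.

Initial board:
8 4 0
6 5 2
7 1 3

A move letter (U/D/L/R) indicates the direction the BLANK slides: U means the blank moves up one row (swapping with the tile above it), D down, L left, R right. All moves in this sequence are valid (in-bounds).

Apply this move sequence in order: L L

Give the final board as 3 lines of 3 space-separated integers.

After move 1 (L):
8 0 4
6 5 2
7 1 3

After move 2 (L):
0 8 4
6 5 2
7 1 3

Answer: 0 8 4
6 5 2
7 1 3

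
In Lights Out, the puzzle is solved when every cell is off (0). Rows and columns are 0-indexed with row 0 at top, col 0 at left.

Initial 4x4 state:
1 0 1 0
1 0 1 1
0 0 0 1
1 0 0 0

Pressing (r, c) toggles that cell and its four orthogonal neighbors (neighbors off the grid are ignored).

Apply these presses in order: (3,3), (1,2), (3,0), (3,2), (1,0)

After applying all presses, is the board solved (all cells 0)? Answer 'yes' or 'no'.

Answer: yes

Derivation:
After press 1 at (3,3):
1 0 1 0
1 0 1 1
0 0 0 0
1 0 1 1

After press 2 at (1,2):
1 0 0 0
1 1 0 0
0 0 1 0
1 0 1 1

After press 3 at (3,0):
1 0 0 0
1 1 0 0
1 0 1 0
0 1 1 1

After press 4 at (3,2):
1 0 0 0
1 1 0 0
1 0 0 0
0 0 0 0

After press 5 at (1,0):
0 0 0 0
0 0 0 0
0 0 0 0
0 0 0 0

Lights still on: 0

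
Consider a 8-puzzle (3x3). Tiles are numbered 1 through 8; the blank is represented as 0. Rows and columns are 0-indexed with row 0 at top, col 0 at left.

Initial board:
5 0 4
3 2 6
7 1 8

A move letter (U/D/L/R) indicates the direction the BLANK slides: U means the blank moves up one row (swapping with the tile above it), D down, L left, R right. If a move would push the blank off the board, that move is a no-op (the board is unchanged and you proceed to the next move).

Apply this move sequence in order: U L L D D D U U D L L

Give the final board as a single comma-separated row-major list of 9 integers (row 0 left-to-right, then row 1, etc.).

Answer: 3, 5, 4, 0, 2, 6, 7, 1, 8

Derivation:
After move 1 (U):
5 0 4
3 2 6
7 1 8

After move 2 (L):
0 5 4
3 2 6
7 1 8

After move 3 (L):
0 5 4
3 2 6
7 1 8

After move 4 (D):
3 5 4
0 2 6
7 1 8

After move 5 (D):
3 5 4
7 2 6
0 1 8

After move 6 (D):
3 5 4
7 2 6
0 1 8

After move 7 (U):
3 5 4
0 2 6
7 1 8

After move 8 (U):
0 5 4
3 2 6
7 1 8

After move 9 (D):
3 5 4
0 2 6
7 1 8

After move 10 (L):
3 5 4
0 2 6
7 1 8

After move 11 (L):
3 5 4
0 2 6
7 1 8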